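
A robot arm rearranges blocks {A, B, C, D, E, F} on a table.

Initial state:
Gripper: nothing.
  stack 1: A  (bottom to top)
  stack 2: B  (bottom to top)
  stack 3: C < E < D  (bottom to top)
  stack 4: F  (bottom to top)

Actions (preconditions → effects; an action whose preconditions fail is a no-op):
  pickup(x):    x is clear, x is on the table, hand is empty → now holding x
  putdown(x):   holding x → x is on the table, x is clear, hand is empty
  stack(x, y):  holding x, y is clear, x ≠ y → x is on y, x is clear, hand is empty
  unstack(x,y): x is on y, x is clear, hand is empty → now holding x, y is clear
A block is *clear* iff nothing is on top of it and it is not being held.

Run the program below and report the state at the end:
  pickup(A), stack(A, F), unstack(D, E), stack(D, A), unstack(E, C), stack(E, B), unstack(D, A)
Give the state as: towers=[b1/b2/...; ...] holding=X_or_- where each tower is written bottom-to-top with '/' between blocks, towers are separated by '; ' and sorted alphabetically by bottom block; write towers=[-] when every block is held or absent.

towers=[B/E; C; F/A] holding=D

step 1 (pickup(A)): towers=[B; C/E/D; F] holding=A
step 2 (stack(A, F)): towers=[B; C/E/D; F/A] holding=-
step 3 (unstack(D, E)): towers=[B; C/E; F/A] holding=D
step 4 (stack(D, A)): towers=[B; C/E; F/A/D] holding=-
step 5 (unstack(E, C)): towers=[B; C; F/A/D] holding=E
step 6 (stack(E, B)): towers=[B/E; C; F/A/D] holding=-
step 7 (unstack(D, A)): towers=[B/E; C; F/A] holding=D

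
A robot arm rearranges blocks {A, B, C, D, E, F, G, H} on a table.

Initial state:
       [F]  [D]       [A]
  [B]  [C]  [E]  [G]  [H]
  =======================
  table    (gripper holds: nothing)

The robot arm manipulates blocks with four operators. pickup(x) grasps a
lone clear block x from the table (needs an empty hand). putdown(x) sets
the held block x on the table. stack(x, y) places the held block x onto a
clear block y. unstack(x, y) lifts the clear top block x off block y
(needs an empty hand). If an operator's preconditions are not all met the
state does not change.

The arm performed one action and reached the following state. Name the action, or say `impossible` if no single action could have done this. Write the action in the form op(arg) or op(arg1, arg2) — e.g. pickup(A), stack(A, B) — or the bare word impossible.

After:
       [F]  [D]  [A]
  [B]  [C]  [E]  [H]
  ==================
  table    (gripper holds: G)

target: towers=[B; C/F; E/D; H/A] holding=G
         pickup(G) → towers=[B; C/F; E/D; H/A] holding=G  ← match
     unstack(A, H) → towers=[B; C/F; E/D; G; H] holding=A
         pickup(B) → towers=[C/F; E/D; G; H/A] holding=B
     unstack(F, C) → towers=[B; C; E/D; G; H/A] holding=F
     unstack(D, E) → towers=[B; C/F; E; G; H/A] holding=D

pickup(G)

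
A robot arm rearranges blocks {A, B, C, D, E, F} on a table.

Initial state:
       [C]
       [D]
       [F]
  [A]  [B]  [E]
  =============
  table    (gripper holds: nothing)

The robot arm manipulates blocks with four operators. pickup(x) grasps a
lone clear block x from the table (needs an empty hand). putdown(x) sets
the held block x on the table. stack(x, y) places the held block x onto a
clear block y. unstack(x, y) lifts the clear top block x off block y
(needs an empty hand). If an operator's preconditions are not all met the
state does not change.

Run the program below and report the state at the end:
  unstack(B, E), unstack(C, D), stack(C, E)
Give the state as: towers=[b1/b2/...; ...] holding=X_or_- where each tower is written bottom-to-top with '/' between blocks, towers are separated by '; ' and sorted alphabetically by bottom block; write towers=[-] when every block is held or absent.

towers=[A; B/F/D; E/C] holding=-

step 1 (unstack(B, E)) [no-op]: towers=[A; B/F/D/C; E] holding=-
step 2 (unstack(C, D)): towers=[A; B/F/D; E] holding=C
step 3 (stack(C, E)): towers=[A; B/F/D; E/C] holding=-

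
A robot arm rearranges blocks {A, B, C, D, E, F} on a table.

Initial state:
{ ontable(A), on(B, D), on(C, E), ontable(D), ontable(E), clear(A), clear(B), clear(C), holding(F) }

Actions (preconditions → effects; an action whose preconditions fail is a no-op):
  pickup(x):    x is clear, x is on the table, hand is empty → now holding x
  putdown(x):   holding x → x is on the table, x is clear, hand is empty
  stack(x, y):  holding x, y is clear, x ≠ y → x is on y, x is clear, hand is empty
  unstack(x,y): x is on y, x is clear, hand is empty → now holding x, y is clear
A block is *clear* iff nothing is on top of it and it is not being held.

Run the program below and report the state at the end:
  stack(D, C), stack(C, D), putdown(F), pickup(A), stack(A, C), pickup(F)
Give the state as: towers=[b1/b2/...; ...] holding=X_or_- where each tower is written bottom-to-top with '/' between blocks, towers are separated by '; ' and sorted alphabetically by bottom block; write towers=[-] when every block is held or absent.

step 1 (stack(D, C)) [no-op]: towers=[A; D/B; E/C] holding=F
step 2 (stack(C, D)) [no-op]: towers=[A; D/B; E/C] holding=F
step 3 (putdown(F)): towers=[A; D/B; E/C; F] holding=-
step 4 (pickup(A)): towers=[D/B; E/C; F] holding=A
step 5 (stack(A, C)): towers=[D/B; E/C/A; F] holding=-
step 6 (pickup(F)): towers=[D/B; E/C/A] holding=F

towers=[D/B; E/C/A] holding=F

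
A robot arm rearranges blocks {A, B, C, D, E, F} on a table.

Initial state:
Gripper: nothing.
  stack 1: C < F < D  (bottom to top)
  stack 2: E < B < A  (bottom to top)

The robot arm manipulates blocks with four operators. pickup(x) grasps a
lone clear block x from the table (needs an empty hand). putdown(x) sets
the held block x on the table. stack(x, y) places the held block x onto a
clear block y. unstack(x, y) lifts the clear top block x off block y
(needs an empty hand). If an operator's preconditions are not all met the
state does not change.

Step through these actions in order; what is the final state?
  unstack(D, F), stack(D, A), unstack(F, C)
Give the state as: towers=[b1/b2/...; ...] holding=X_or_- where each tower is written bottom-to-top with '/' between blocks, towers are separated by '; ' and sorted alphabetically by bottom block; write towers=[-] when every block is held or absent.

step 1 (unstack(D, F)): towers=[C/F; E/B/A] holding=D
step 2 (stack(D, A)): towers=[C/F; E/B/A/D] holding=-
step 3 (unstack(F, C)): towers=[C; E/B/A/D] holding=F

towers=[C; E/B/A/D] holding=F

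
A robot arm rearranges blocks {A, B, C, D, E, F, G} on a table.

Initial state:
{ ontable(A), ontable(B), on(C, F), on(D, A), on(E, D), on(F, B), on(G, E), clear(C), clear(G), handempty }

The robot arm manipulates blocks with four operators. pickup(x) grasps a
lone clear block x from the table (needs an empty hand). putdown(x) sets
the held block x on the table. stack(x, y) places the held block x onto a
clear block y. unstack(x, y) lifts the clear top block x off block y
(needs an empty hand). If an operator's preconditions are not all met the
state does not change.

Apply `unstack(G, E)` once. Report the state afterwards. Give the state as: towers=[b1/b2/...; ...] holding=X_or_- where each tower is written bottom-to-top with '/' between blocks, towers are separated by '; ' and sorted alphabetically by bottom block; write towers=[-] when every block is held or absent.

towers=[A/D/E; B/F/C] holding=G

before: towers=[A/D/E/G; B/F/C] holding=-
pre[unstack(G, E)]: on(G,E) ok, clear(G) ok, handempty ok
all met → apply unstack(G, E)
after:  towers=[A/D/E; B/F/C] holding=G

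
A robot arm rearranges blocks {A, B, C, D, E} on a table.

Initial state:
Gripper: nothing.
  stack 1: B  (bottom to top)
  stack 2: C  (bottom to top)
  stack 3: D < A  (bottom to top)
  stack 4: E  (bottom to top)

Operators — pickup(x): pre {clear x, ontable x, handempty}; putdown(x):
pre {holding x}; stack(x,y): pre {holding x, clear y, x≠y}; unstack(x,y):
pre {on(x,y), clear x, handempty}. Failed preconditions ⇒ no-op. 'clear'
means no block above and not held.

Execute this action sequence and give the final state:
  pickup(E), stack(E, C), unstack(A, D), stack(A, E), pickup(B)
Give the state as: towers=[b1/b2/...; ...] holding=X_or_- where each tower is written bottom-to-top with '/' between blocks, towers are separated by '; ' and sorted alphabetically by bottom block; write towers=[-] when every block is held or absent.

step 1 (pickup(E)): towers=[B; C; D/A] holding=E
step 2 (stack(E, C)): towers=[B; C/E; D/A] holding=-
step 3 (unstack(A, D)): towers=[B; C/E; D] holding=A
step 4 (stack(A, E)): towers=[B; C/E/A; D] holding=-
step 5 (pickup(B)): towers=[C/E/A; D] holding=B

towers=[C/E/A; D] holding=B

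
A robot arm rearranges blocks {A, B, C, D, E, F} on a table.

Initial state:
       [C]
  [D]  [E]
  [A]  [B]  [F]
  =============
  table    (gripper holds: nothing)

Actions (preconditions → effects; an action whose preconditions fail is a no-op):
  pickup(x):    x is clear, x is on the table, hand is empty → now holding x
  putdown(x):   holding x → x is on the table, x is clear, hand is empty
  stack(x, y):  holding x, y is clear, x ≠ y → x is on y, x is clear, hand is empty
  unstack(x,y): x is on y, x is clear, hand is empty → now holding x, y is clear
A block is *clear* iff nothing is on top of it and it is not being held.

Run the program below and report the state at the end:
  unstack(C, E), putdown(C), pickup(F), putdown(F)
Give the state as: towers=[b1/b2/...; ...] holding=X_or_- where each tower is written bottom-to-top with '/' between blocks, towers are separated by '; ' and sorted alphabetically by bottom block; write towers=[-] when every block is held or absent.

step 1 (unstack(C, E)): towers=[A/D; B/E; F] holding=C
step 2 (putdown(C)): towers=[A/D; B/E; C; F] holding=-
step 3 (pickup(F)): towers=[A/D; B/E; C] holding=F
step 4 (putdown(F)): towers=[A/D; B/E; C; F] holding=-

towers=[A/D; B/E; C; F] holding=-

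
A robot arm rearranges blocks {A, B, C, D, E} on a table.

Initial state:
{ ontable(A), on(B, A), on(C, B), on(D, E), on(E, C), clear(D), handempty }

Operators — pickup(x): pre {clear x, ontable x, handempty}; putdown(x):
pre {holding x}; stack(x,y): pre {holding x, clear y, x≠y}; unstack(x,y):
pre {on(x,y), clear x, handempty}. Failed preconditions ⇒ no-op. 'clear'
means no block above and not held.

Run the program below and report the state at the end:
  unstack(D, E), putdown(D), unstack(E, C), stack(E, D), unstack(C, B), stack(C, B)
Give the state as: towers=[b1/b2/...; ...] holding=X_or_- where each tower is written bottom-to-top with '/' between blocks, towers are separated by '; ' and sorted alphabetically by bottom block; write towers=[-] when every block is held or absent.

towers=[A/B/C; D/E] holding=-

step 1 (unstack(D, E)): towers=[A/B/C/E] holding=D
step 2 (putdown(D)): towers=[A/B/C/E; D] holding=-
step 3 (unstack(E, C)): towers=[A/B/C; D] holding=E
step 4 (stack(E, D)): towers=[A/B/C; D/E] holding=-
step 5 (unstack(C, B)): towers=[A/B; D/E] holding=C
step 6 (stack(C, B)): towers=[A/B/C; D/E] holding=-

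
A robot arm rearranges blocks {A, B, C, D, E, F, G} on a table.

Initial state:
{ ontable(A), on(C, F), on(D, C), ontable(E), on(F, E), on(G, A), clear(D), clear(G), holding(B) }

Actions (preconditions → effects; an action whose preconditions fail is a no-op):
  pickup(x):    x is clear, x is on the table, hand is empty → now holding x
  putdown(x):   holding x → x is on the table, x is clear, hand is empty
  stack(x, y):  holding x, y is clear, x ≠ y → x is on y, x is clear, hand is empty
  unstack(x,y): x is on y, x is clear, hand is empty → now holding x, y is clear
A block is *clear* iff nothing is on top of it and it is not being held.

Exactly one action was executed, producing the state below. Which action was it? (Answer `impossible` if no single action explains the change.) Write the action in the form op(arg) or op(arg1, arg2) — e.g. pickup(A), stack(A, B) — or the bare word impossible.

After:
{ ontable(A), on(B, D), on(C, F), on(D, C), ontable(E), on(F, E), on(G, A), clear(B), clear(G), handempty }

target: towers=[A/G; E/F/C/D/B] holding=-
        putdown(B) → towers=[A/G; B; E/F/C/D] holding=-
       stack(B, G) → towers=[A/G/B; E/F/C/D] holding=-
       stack(B, D) → towers=[A/G; E/F/C/D/B] holding=-  ← match

stack(B, D)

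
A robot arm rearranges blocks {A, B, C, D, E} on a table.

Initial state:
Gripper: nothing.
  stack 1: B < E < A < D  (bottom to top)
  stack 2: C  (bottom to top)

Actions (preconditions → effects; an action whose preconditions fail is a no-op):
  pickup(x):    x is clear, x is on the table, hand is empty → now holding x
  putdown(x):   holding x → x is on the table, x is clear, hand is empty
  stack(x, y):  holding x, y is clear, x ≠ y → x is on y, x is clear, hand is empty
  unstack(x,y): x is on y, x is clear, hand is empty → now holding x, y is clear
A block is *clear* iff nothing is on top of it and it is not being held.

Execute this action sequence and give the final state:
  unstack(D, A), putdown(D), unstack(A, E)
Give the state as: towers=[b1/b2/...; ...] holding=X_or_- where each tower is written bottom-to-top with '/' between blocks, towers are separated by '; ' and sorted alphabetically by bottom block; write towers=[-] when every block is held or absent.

towers=[B/E; C; D] holding=A

step 1 (unstack(D, A)): towers=[B/E/A; C] holding=D
step 2 (putdown(D)): towers=[B/E/A; C; D] holding=-
step 3 (unstack(A, E)): towers=[B/E; C; D] holding=A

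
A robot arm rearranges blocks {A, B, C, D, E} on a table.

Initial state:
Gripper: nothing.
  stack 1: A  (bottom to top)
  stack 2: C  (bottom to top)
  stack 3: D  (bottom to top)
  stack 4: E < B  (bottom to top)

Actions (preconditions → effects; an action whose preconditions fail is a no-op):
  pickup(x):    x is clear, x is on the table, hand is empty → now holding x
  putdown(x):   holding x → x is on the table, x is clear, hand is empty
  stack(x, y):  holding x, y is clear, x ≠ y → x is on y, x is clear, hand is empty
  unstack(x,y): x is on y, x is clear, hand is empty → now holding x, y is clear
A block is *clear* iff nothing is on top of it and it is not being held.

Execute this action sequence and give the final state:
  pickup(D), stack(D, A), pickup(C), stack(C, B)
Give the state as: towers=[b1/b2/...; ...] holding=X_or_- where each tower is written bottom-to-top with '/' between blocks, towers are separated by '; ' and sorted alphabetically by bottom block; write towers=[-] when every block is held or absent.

step 1 (pickup(D)): towers=[A; C; E/B] holding=D
step 2 (stack(D, A)): towers=[A/D; C; E/B] holding=-
step 3 (pickup(C)): towers=[A/D; E/B] holding=C
step 4 (stack(C, B)): towers=[A/D; E/B/C] holding=-

towers=[A/D; E/B/C] holding=-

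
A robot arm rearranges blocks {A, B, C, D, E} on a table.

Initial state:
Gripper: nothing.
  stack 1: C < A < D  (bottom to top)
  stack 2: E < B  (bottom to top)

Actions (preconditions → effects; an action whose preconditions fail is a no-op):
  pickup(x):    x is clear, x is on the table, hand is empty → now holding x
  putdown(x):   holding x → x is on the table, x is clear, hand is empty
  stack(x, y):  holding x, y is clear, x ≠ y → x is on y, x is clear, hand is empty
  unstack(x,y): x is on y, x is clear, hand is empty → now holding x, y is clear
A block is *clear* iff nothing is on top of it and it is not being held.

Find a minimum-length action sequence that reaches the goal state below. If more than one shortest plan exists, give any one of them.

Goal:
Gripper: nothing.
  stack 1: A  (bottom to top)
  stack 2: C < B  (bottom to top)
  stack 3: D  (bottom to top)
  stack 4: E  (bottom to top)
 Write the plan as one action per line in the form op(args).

step 1 (unstack(D, A)): towers=[C/A; E/B] holding=D
step 2 (putdown(D)): towers=[C/A; D; E/B] holding=-
step 3 (unstack(A, C)): towers=[C; D; E/B] holding=A
step 4 (putdown(A)): towers=[A; C; D; E/B] holding=-
step 5 (unstack(B, E)): towers=[A; C; D; E] holding=B
step 6 (stack(B, C)): towers=[A; C/B; D; E] holding=-
goal check: towers=[A; C/B; D; E] holding=- — reached (length 6, optimal by BFS)

unstack(D, A)
putdown(D)
unstack(A, C)
putdown(A)
unstack(B, E)
stack(B, C)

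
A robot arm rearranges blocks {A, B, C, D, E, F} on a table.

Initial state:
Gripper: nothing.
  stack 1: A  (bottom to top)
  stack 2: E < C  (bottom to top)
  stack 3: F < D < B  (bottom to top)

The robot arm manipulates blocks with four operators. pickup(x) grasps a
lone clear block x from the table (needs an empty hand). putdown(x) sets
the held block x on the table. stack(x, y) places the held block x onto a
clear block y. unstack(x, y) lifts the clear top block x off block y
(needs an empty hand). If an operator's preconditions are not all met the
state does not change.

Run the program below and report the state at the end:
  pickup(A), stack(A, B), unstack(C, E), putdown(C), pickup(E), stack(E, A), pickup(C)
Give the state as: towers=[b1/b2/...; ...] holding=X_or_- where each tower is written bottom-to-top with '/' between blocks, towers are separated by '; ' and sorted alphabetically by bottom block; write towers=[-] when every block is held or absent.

step 1 (pickup(A)): towers=[E/C; F/D/B] holding=A
step 2 (stack(A, B)): towers=[E/C; F/D/B/A] holding=-
step 3 (unstack(C, E)): towers=[E; F/D/B/A] holding=C
step 4 (putdown(C)): towers=[C; E; F/D/B/A] holding=-
step 5 (pickup(E)): towers=[C; F/D/B/A] holding=E
step 6 (stack(E, A)): towers=[C; F/D/B/A/E] holding=-
step 7 (pickup(C)): towers=[F/D/B/A/E] holding=C

towers=[F/D/B/A/E] holding=C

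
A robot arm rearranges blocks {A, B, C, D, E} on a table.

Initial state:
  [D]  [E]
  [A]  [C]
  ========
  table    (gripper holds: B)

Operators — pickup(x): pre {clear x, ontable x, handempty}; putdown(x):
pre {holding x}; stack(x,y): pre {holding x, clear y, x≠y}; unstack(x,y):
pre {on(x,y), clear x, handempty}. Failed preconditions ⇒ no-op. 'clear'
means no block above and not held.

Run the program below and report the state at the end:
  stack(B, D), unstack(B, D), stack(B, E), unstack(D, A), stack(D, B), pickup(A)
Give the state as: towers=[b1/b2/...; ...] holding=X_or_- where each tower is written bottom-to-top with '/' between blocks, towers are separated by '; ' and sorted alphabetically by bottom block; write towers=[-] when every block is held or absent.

towers=[C/E/B/D] holding=A

step 1 (stack(B, D)): towers=[A/D/B; C/E] holding=-
step 2 (unstack(B, D)): towers=[A/D; C/E] holding=B
step 3 (stack(B, E)): towers=[A/D; C/E/B] holding=-
step 4 (unstack(D, A)): towers=[A; C/E/B] holding=D
step 5 (stack(D, B)): towers=[A; C/E/B/D] holding=-
step 6 (pickup(A)): towers=[C/E/B/D] holding=A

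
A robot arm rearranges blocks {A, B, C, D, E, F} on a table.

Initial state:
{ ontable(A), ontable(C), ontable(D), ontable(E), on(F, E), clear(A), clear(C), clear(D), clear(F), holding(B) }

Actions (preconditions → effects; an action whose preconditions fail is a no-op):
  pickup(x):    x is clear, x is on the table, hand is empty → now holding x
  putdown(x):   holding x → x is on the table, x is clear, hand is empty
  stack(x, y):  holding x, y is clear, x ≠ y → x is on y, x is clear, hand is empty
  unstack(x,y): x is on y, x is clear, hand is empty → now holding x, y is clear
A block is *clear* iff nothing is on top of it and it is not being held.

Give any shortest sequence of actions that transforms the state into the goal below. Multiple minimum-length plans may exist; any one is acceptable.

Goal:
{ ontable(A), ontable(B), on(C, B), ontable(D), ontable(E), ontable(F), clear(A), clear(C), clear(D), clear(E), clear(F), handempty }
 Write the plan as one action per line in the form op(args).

step 1 (putdown(B)): towers=[A; B; C; D; E/F] holding=-
step 2 (unstack(F, E)): towers=[A; B; C; D; E] holding=F
step 3 (putdown(F)): towers=[A; B; C; D; E; F] holding=-
step 4 (pickup(C)): towers=[A; B; D; E; F] holding=C
step 5 (stack(C, B)): towers=[A; B/C; D; E; F] holding=-
goal check: towers=[A; B/C; D; E; F] holding=- — reached (length 5, optimal by BFS)

putdown(B)
unstack(F, E)
putdown(F)
pickup(C)
stack(C, B)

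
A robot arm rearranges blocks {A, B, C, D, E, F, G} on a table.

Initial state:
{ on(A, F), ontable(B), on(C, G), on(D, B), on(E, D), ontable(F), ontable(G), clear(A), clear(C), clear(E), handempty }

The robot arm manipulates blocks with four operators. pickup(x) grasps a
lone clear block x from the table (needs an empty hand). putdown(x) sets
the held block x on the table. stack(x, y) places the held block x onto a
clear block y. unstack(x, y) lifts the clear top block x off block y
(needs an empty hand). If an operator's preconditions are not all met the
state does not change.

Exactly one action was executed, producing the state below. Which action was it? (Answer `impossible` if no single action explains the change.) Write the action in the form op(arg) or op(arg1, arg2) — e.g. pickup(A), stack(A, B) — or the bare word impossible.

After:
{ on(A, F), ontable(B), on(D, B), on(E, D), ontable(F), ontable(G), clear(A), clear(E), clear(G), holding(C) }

target: towers=[B/D/E; F/A; G] holding=C
     unstack(A, F) → towers=[B/D/E; F; G/C] holding=A
     unstack(E, D) → towers=[B/D; F/A; G/C] holding=E
     unstack(C, G) → towers=[B/D/E; F/A; G] holding=C  ← match

unstack(C, G)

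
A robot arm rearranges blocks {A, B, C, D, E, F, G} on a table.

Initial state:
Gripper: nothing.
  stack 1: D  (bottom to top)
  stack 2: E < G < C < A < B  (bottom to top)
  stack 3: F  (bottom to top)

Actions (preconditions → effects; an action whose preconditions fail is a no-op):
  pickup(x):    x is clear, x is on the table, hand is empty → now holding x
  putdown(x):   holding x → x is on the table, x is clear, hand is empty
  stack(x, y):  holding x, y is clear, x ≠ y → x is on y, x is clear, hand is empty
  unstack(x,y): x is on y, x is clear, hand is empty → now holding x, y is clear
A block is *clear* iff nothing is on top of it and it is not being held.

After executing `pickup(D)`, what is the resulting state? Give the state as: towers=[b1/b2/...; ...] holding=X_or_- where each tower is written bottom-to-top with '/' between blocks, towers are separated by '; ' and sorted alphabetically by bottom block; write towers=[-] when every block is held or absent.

towers=[E/G/C/A/B; F] holding=D

before: towers=[D; E/G/C/A/B; F] holding=-
pre[pickup(D)]: clear(D) yes, ontable(D) yes, handempty yes
all met → apply pickup(D)
after:  towers=[E/G/C/A/B; F] holding=D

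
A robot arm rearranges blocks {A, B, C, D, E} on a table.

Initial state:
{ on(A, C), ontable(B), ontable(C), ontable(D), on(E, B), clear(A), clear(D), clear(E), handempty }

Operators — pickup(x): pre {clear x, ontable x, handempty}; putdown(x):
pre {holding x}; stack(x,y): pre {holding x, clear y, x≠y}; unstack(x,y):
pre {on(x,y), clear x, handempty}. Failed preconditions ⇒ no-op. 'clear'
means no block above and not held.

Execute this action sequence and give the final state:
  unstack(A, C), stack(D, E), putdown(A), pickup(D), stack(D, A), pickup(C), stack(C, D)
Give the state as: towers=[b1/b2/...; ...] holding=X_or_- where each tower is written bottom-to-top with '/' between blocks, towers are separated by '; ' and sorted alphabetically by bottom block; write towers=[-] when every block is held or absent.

step 1 (unstack(A, C)): towers=[B/E; C; D] holding=A
step 2 (stack(D, E)) [no-op]: towers=[B/E; C; D] holding=A
step 3 (putdown(A)): towers=[A; B/E; C; D] holding=-
step 4 (pickup(D)): towers=[A; B/E; C] holding=D
step 5 (stack(D, A)): towers=[A/D; B/E; C] holding=-
step 6 (pickup(C)): towers=[A/D; B/E] holding=C
step 7 (stack(C, D)): towers=[A/D/C; B/E] holding=-

towers=[A/D/C; B/E] holding=-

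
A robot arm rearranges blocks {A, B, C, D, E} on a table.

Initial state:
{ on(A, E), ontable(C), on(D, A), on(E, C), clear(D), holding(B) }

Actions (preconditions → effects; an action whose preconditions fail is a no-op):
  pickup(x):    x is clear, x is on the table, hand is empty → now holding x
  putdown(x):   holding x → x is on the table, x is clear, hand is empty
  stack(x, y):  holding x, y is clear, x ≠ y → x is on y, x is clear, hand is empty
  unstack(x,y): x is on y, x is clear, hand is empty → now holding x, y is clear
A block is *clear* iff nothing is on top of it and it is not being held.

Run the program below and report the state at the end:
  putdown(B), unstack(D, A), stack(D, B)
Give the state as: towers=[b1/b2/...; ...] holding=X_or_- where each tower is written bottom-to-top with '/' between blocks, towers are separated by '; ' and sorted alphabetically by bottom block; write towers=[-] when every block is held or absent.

towers=[B/D; C/E/A] holding=-

step 1 (putdown(B)): towers=[B; C/E/A/D] holding=-
step 2 (unstack(D, A)): towers=[B; C/E/A] holding=D
step 3 (stack(D, B)): towers=[B/D; C/E/A] holding=-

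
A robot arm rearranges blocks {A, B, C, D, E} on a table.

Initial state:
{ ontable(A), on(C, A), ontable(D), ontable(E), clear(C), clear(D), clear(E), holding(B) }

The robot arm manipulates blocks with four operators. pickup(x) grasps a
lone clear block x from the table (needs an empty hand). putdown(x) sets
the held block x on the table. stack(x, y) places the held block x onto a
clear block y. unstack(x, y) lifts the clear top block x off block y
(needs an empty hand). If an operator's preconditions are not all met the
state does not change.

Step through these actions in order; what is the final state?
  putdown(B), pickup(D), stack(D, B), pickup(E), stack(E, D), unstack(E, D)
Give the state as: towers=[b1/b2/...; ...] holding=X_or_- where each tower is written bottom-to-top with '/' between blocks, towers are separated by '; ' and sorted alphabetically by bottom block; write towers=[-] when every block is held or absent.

step 1 (putdown(B)): towers=[A/C; B; D; E] holding=-
step 2 (pickup(D)): towers=[A/C; B; E] holding=D
step 3 (stack(D, B)): towers=[A/C; B/D; E] holding=-
step 4 (pickup(E)): towers=[A/C; B/D] holding=E
step 5 (stack(E, D)): towers=[A/C; B/D/E] holding=-
step 6 (unstack(E, D)): towers=[A/C; B/D] holding=E

towers=[A/C; B/D] holding=E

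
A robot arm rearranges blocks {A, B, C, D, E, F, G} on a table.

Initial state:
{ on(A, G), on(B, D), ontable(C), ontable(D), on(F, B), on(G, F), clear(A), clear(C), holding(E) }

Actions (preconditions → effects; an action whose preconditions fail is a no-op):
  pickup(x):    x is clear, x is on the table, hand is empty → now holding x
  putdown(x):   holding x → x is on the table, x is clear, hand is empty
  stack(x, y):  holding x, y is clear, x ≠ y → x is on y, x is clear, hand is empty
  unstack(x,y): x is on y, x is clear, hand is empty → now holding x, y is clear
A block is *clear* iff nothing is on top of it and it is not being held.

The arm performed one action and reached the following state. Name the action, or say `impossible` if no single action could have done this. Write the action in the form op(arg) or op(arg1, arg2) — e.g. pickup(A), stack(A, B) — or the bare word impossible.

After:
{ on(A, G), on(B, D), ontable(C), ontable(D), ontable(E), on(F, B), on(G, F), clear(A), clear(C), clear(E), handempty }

putdown(E)

target: towers=[C; D/B/F/G/A; E] holding=-
        putdown(E) → towers=[C; D/B/F/G/A; E] holding=-  ← match
       stack(E, A) → towers=[C; D/B/F/G/A/E] holding=-
       stack(E, C) → towers=[C/E; D/B/F/G/A] holding=-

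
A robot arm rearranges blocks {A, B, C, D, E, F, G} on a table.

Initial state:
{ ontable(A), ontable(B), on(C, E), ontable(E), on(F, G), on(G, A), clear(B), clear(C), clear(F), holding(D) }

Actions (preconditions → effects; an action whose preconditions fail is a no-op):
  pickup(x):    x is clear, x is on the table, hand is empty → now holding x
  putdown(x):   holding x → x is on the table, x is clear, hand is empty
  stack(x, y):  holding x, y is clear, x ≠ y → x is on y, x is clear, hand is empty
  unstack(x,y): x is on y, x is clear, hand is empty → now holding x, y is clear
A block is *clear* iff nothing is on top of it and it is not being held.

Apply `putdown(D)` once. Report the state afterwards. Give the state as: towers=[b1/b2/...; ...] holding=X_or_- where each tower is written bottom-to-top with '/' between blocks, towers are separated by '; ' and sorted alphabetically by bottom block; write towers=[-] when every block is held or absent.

before: towers=[A/G/F; B; E/C] holding=D
pre[putdown(D)]: holding(D) ✓
all met → apply putdown(D)
after:  towers=[A/G/F; B; D; E/C] holding=-

towers=[A/G/F; B; D; E/C] holding=-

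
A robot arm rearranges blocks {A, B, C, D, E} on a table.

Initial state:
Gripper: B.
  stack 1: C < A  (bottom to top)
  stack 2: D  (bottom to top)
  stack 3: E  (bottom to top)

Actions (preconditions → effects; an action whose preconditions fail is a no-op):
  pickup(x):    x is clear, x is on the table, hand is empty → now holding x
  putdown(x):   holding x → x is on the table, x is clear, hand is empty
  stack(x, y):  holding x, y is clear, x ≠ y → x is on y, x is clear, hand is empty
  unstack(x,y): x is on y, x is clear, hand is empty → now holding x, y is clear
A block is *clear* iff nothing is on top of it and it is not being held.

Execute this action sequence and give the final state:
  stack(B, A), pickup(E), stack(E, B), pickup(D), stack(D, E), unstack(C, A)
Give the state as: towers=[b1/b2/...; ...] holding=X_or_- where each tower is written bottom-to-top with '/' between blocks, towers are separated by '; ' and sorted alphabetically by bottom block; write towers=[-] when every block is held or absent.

towers=[C/A/B/E/D] holding=-

step 1 (stack(B, A)): towers=[C/A/B; D; E] holding=-
step 2 (pickup(E)): towers=[C/A/B; D] holding=E
step 3 (stack(E, B)): towers=[C/A/B/E; D] holding=-
step 4 (pickup(D)): towers=[C/A/B/E] holding=D
step 5 (stack(D, E)): towers=[C/A/B/E/D] holding=-
step 6 (unstack(C, A)) [no-op]: towers=[C/A/B/E/D] holding=-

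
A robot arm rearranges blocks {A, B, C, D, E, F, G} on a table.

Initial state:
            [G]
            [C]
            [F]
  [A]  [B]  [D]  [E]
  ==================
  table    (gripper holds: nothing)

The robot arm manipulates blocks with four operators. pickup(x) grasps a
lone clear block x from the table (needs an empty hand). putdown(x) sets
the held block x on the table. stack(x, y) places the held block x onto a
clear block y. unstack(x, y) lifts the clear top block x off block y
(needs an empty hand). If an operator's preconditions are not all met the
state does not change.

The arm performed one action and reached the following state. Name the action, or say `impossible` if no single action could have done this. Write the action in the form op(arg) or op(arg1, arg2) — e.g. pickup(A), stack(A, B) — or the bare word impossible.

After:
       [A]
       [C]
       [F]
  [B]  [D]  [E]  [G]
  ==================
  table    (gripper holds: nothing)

impossible

target: towers=[B; D/F/C/A; E; G] holding=-
         pickup(B) → towers=[A; D/F/C/G; E] holding=B
     unstack(G, C) → towers=[A; B; D/F/C; E] holding=G
         pickup(A) → towers=[B; D/F/C/G; E] holding=A
         pickup(E) → towers=[A; B; D/F/C/G] holding=E
none of the 4 applicable actions match → impossible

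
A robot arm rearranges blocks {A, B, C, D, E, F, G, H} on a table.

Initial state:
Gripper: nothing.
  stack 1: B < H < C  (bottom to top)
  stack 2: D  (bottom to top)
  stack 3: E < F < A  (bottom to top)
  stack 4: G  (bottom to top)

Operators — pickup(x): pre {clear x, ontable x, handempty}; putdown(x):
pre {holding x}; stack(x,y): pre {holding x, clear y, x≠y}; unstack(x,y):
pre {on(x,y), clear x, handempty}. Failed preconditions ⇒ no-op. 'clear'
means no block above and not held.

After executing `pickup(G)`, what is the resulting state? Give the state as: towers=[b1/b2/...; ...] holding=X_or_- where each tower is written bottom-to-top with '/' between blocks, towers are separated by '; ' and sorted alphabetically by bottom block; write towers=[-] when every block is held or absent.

towers=[B/H/C; D; E/F/A] holding=G

before: towers=[B/H/C; D; E/F/A; G] holding=-
pre[pickup(G)]: clear(G) ok, ontable(G) ok, handempty ok
all met → apply pickup(G)
after:  towers=[B/H/C; D; E/F/A] holding=G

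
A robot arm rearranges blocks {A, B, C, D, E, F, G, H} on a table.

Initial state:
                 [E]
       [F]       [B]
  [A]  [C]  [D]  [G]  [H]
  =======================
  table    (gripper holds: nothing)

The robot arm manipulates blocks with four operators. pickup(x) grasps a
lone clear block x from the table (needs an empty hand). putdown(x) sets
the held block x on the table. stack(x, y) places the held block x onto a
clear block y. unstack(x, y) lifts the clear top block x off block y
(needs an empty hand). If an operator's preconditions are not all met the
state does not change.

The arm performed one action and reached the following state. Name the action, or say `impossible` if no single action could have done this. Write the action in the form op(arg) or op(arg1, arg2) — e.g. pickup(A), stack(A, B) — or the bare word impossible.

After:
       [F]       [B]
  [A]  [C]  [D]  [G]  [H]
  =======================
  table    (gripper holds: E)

unstack(E, B)

target: towers=[A; C/F; D; G/B; H] holding=E
         pickup(A) → towers=[C/F; D; G/B/E; H] holding=A
     unstack(E, B) → towers=[A; C/F; D; G/B; H] holding=E  ← match
         pickup(H) → towers=[A; C/F; D; G/B/E] holding=H
     unstack(F, C) → towers=[A; C; D; G/B/E; H] holding=F
         pickup(D) → towers=[A; C/F; G/B/E; H] holding=D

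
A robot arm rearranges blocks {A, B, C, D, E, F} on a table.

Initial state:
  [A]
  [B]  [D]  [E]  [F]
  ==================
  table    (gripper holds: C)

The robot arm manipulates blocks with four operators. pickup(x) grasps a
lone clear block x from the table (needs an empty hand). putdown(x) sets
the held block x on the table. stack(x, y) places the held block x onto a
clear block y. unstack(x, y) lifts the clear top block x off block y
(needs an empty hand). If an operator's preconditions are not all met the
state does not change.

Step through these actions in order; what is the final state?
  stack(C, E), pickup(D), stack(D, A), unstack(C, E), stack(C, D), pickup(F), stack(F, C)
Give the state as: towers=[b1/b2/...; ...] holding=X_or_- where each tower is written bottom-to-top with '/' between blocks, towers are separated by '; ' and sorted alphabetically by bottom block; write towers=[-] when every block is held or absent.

step 1 (stack(C, E)): towers=[B/A; D; E/C; F] holding=-
step 2 (pickup(D)): towers=[B/A; E/C; F] holding=D
step 3 (stack(D, A)): towers=[B/A/D; E/C; F] holding=-
step 4 (unstack(C, E)): towers=[B/A/D; E; F] holding=C
step 5 (stack(C, D)): towers=[B/A/D/C; E; F] holding=-
step 6 (pickup(F)): towers=[B/A/D/C; E] holding=F
step 7 (stack(F, C)): towers=[B/A/D/C/F; E] holding=-

towers=[B/A/D/C/F; E] holding=-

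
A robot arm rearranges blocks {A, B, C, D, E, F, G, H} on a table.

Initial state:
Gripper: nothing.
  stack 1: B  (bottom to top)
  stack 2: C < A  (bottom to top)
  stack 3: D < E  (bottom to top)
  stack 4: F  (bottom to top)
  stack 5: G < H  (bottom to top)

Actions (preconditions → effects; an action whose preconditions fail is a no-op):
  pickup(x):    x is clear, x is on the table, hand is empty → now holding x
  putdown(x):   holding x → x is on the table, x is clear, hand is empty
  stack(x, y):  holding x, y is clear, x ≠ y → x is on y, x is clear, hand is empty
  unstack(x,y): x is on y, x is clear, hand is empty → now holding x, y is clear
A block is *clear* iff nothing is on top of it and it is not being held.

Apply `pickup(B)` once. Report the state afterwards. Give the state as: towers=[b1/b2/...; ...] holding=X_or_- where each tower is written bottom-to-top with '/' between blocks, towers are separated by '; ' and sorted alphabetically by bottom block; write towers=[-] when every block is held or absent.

before: towers=[B; C/A; D/E; F; G/H] holding=-
pre[pickup(B)]: clear(B) ✓, ontable(B) ✓, handempty ✓
all met → apply pickup(B)
after:  towers=[C/A; D/E; F; G/H] holding=B

towers=[C/A; D/E; F; G/H] holding=B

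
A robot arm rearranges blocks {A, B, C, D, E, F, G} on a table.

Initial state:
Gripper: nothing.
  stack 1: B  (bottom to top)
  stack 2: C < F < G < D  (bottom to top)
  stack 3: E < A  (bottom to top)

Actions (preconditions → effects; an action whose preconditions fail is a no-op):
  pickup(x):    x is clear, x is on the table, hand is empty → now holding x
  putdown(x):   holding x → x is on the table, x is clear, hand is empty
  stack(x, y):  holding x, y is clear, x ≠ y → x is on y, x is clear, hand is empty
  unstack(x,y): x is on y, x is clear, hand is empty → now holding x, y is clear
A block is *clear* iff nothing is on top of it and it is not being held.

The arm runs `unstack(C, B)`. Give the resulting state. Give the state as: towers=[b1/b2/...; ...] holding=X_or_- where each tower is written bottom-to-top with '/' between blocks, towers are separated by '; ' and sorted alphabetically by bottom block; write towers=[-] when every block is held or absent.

towers=[B; C/F/G/D; E/A] holding=-

before: towers=[B; C/F/G/D; E/A] holding=-
pre[unstack(C, B)]: on(C,B) no, clear(C) no, handempty yes
on(C,B), clear(C) unmet → unstack(C, B) is a no-op
after:  towers=[B; C/F/G/D; E/A] holding=-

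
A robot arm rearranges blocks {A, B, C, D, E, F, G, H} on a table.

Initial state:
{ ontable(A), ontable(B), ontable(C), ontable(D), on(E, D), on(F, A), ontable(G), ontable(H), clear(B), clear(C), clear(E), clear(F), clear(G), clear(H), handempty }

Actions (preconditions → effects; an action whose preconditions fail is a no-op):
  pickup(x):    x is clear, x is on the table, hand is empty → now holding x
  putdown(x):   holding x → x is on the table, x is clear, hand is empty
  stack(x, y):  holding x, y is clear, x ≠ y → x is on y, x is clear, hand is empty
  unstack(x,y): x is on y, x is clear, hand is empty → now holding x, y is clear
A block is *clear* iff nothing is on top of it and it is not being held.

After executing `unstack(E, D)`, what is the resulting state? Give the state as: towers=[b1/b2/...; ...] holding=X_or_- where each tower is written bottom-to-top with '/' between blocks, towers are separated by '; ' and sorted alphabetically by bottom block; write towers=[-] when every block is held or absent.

towers=[A/F; B; C; D; G; H] holding=E

before: towers=[A/F; B; C; D/E; G; H] holding=-
pre[unstack(E, D)]: on(E,D) yes, clear(E) yes, handempty yes
all met → apply unstack(E, D)
after:  towers=[A/F; B; C; D; G; H] holding=E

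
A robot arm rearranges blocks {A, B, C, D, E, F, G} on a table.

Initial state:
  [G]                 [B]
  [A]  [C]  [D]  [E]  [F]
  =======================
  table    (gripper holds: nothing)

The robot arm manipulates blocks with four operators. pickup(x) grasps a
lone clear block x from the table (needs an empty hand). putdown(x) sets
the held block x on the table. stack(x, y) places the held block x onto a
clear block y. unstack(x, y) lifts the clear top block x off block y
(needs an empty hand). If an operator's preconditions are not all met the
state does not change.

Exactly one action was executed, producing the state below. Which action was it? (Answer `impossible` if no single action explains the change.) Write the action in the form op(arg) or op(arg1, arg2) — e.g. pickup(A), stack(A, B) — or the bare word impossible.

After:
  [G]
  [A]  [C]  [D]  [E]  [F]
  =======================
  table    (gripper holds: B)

unstack(B, F)

target: towers=[A/G; C; D; E; F] holding=B
     unstack(B, F) → towers=[A/G; C; D; E; F] holding=B  ← match
     unstack(G, A) → towers=[A; C; D; E; F/B] holding=G
         pickup(D) → towers=[A/G; C; E; F/B] holding=D
         pickup(E) → towers=[A/G; C; D; F/B] holding=E
         pickup(C) → towers=[A/G; D; E; F/B] holding=C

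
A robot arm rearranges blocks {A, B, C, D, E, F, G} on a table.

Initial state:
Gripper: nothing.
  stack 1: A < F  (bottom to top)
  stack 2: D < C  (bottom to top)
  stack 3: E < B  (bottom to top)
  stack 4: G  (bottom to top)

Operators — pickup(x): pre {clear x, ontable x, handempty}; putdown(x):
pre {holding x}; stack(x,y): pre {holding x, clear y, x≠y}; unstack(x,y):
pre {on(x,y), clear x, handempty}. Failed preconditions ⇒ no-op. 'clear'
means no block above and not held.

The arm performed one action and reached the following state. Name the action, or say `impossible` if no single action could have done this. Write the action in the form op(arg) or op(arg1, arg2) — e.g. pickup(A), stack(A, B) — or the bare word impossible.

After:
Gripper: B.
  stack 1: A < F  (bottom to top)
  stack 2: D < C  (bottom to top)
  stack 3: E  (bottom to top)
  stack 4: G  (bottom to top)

target: towers=[A/F; D/C; E; G] holding=B
     unstack(B, E) → towers=[A/F; D/C; E; G] holding=B  ← match
     unstack(F, A) → towers=[A; D/C; E/B; G] holding=F
         pickup(G) → towers=[A/F; D/C; E/B] holding=G
     unstack(C, D) → towers=[A/F; D; E/B; G] holding=C

unstack(B, E)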